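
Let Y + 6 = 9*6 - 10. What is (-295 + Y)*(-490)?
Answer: 125930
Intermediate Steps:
Y = 38 (Y = -6 + (9*6 - 10) = -6 + (54 - 10) = -6 + 44 = 38)
(-295 + Y)*(-490) = (-295 + 38)*(-490) = -257*(-490) = 125930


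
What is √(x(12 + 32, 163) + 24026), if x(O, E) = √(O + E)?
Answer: √(24026 + 3*√23) ≈ 155.05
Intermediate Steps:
x(O, E) = √(E + O)
√(x(12 + 32, 163) + 24026) = √(√(163 + (12 + 32)) + 24026) = √(√(163 + 44) + 24026) = √(√207 + 24026) = √(3*√23 + 24026) = √(24026 + 3*√23)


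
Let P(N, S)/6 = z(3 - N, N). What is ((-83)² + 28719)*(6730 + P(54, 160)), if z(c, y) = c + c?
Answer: 217849744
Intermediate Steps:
z(c, y) = 2*c
P(N, S) = 36 - 12*N (P(N, S) = 6*(2*(3 - N)) = 6*(6 - 2*N) = 36 - 12*N)
((-83)² + 28719)*(6730 + P(54, 160)) = ((-83)² + 28719)*(6730 + (36 - 12*54)) = (6889 + 28719)*(6730 + (36 - 648)) = 35608*(6730 - 612) = 35608*6118 = 217849744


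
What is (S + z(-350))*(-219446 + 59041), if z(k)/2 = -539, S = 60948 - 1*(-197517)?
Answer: -41286161735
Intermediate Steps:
S = 258465 (S = 60948 + 197517 = 258465)
z(k) = -1078 (z(k) = 2*(-539) = -1078)
(S + z(-350))*(-219446 + 59041) = (258465 - 1078)*(-219446 + 59041) = 257387*(-160405) = -41286161735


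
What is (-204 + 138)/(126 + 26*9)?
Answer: -11/60 ≈ -0.18333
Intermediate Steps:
(-204 + 138)/(126 + 26*9) = -66/(126 + 234) = -66/360 = -66*1/360 = -11/60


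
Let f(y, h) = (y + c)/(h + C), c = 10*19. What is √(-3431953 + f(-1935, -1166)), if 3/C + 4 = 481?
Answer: I*√697976984226178/14261 ≈ 1852.6*I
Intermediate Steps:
C = 1/159 (C = 3/(-4 + 481) = 3/477 = 3*(1/477) = 1/159 ≈ 0.0062893)
c = 190
f(y, h) = (190 + y)/(1/159 + h) (f(y, h) = (y + 190)/(h + 1/159) = (190 + y)/(1/159 + h))
√(-3431953 + f(-1935, -1166)) = √(-3431953 + 159*(190 - 1935)/(1 + 159*(-1166))) = √(-3431953 + 159*(-1745)/(1 - 185394)) = √(-3431953 + 159*(-1745)/(-185393)) = √(-3431953 + 159*(-1/185393)*(-1745)) = √(-3431953 + 277455/185393) = √(-636259785074/185393) = I*√697976984226178/14261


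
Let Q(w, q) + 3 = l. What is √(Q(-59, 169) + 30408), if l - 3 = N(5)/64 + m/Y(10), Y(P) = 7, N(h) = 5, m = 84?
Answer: √1946885/8 ≈ 174.41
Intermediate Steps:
l = 965/64 (l = 3 + (5/64 + 84/7) = 3 + (5*(1/64) + 84*(⅐)) = 3 + (5/64 + 12) = 3 + 773/64 = 965/64 ≈ 15.078)
Q(w, q) = 773/64 (Q(w, q) = -3 + 965/64 = 773/64)
√(Q(-59, 169) + 30408) = √(773/64 + 30408) = √(1946885/64) = √1946885/8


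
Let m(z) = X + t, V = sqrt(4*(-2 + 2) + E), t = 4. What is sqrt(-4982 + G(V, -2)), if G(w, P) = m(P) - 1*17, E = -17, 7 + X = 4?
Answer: 7*I*sqrt(102) ≈ 70.697*I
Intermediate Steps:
X = -3 (X = -7 + 4 = -3)
V = I*sqrt(17) (V = sqrt(4*(-2 + 2) - 17) = sqrt(4*0 - 17) = sqrt(0 - 17) = sqrt(-17) = I*sqrt(17) ≈ 4.1231*I)
m(z) = 1 (m(z) = -3 + 4 = 1)
G(w, P) = -16 (G(w, P) = 1 - 1*17 = 1 - 17 = -16)
sqrt(-4982 + G(V, -2)) = sqrt(-4982 - 16) = sqrt(-4998) = 7*I*sqrt(102)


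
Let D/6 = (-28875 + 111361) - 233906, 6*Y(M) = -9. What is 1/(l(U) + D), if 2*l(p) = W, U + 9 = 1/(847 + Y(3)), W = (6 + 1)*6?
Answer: -1/908499 ≈ -1.1007e-6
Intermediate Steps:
Y(M) = -3/2 (Y(M) = (⅙)*(-9) = -3/2)
D = -908520 (D = 6*((-28875 + 111361) - 233906) = 6*(82486 - 233906) = 6*(-151420) = -908520)
W = 42 (W = 7*6 = 42)
U = -15217/1691 (U = -9 + 1/(847 - 3/2) = -9 + 1/(1691/2) = -9 + 2/1691 = -15217/1691 ≈ -8.9988)
l(p) = 21 (l(p) = (½)*42 = 21)
1/(l(U) + D) = 1/(21 - 908520) = 1/(-908499) = -1/908499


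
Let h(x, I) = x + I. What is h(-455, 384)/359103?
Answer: -71/359103 ≈ -0.00019771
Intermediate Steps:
h(x, I) = I + x
h(-455, 384)/359103 = (384 - 455)/359103 = -71*1/359103 = -71/359103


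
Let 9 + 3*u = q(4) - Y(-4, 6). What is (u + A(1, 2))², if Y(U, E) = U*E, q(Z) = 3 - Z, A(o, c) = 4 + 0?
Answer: 676/9 ≈ 75.111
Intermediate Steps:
A(o, c) = 4
Y(U, E) = E*U
u = 14/3 (u = -3 + ((3 - 1*4) - 6*(-4))/3 = -3 + ((3 - 4) - 1*(-24))/3 = -3 + (-1 + 24)/3 = -3 + (⅓)*23 = -3 + 23/3 = 14/3 ≈ 4.6667)
(u + A(1, 2))² = (14/3 + 4)² = (26/3)² = 676/9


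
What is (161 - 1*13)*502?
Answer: 74296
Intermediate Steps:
(161 - 1*13)*502 = (161 - 13)*502 = 148*502 = 74296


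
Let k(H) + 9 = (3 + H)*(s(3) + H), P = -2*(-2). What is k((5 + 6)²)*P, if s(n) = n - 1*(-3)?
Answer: 62956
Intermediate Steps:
P = 4
s(n) = 3 + n (s(n) = n + 3 = 3 + n)
k(H) = -9 + (3 + H)*(6 + H) (k(H) = -9 + (3 + H)*((3 + 3) + H) = -9 + (3 + H)*(6 + H))
k((5 + 6)²)*P = (9 + ((5 + 6)²)² + 9*(5 + 6)²)*4 = (9 + (11²)² + 9*11²)*4 = (9 + 121² + 9*121)*4 = (9 + 14641 + 1089)*4 = 15739*4 = 62956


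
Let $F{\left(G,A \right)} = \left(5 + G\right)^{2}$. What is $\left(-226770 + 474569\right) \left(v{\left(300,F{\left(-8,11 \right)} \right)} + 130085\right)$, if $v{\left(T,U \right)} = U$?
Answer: $32237163106$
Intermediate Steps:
$\left(-226770 + 474569\right) \left(v{\left(300,F{\left(-8,11 \right)} \right)} + 130085\right) = \left(-226770 + 474569\right) \left(\left(5 - 8\right)^{2} + 130085\right) = 247799 \left(\left(-3\right)^{2} + 130085\right) = 247799 \left(9 + 130085\right) = 247799 \cdot 130094 = 32237163106$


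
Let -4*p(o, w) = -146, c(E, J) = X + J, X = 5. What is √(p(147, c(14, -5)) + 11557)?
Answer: √46374/2 ≈ 107.67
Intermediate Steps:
c(E, J) = 5 + J
p(o, w) = 73/2 (p(o, w) = -¼*(-146) = 73/2)
√(p(147, c(14, -5)) + 11557) = √(73/2 + 11557) = √(23187/2) = √46374/2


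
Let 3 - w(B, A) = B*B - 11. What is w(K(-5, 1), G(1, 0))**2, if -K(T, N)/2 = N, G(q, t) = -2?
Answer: 100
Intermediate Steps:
K(T, N) = -2*N
w(B, A) = 14 - B**2 (w(B, A) = 3 - (B*B - 11) = 3 - (B**2 - 11) = 3 - (-11 + B**2) = 3 + (11 - B**2) = 14 - B**2)
w(K(-5, 1), G(1, 0))**2 = (14 - (-2*1)**2)**2 = (14 - 1*(-2)**2)**2 = (14 - 1*4)**2 = (14 - 4)**2 = 10**2 = 100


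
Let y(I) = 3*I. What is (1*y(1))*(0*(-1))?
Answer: 0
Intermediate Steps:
(1*y(1))*(0*(-1)) = (1*(3*1))*(0*(-1)) = (1*3)*0 = 3*0 = 0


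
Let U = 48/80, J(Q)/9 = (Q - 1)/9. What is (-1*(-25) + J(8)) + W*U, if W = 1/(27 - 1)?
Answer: 4163/130 ≈ 32.023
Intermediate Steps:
J(Q) = -1 + Q (J(Q) = 9*((Q - 1)/9) = 9*((-1 + Q)*(1/9)) = 9*(-1/9 + Q/9) = -1 + Q)
U = 3/5 (U = 48*(1/80) = 3/5 ≈ 0.60000)
W = 1/26 ≈ 0.038462
(-1*(-25) + J(8)) + W*U = (-1*(-25) + (-1 + 8)) + (1/26)*(3/5) = (25 + 7) + 3/130 = 32 + 3/130 = 4163/130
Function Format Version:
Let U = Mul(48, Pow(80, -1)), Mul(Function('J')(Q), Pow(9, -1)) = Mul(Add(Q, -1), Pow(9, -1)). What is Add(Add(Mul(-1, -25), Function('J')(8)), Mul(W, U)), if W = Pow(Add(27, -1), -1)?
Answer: Rational(4163, 130) ≈ 32.023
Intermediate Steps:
Function('J')(Q) = Add(-1, Q) (Function('J')(Q) = Mul(9, Mul(Add(Q, -1), Pow(9, -1))) = Mul(9, Mul(Add(-1, Q), Rational(1, 9))) = Mul(9, Add(Rational(-1, 9), Mul(Rational(1, 9), Q))) = Add(-1, Q))
U = Rational(3, 5) (U = Mul(48, Rational(1, 80)) = Rational(3, 5) ≈ 0.60000)
W = Rational(1, 26) (W = Pow(26, -1) = Rational(1, 26) ≈ 0.038462)
Add(Add(Mul(-1, -25), Function('J')(8)), Mul(W, U)) = Add(Add(Mul(-1, -25), Add(-1, 8)), Mul(Rational(1, 26), Rational(3, 5))) = Add(Add(25, 7), Rational(3, 130)) = Add(32, Rational(3, 130)) = Rational(4163, 130)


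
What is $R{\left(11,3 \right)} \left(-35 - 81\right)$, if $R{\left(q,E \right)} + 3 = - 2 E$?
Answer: $1044$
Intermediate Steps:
$R{\left(q,E \right)} = -3 - 2 E$
$R{\left(11,3 \right)} \left(-35 - 81\right) = \left(-3 - 6\right) \left(-35 - 81\right) = \left(-3 - 6\right) \left(-116\right) = \left(-9\right) \left(-116\right) = 1044$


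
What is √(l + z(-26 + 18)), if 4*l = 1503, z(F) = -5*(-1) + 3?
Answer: √1535/2 ≈ 19.590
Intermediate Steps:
z(F) = 8 (z(F) = 5 + 3 = 8)
l = 1503/4 (l = (¼)*1503 = 1503/4 ≈ 375.75)
√(l + z(-26 + 18)) = √(1503/4 + 8) = √(1535/4) = √1535/2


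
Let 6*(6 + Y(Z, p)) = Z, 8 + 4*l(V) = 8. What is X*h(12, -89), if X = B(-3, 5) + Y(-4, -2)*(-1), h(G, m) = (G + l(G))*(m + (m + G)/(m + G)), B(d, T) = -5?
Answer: -1760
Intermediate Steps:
l(V) = 0 (l(V) = -2 + (1/4)*8 = -2 + 2 = 0)
Y(Z, p) = -6 + Z/6
h(G, m) = G*(1 + m) (h(G, m) = (G + 0)*(m + (m + G)/(m + G)) = G*(m + (G + m)/(G + m)) = G*(m + 1) = G*(1 + m))
X = 5/3 (X = -5 + (-6 + (1/6)*(-4))*(-1) = -5 + (-6 - 2/3)*(-1) = -5 - 20/3*(-1) = -5 + 20/3 = 5/3 ≈ 1.6667)
X*h(12, -89) = 5*(12*(1 - 89))/3 = 5*(12*(-88))/3 = (5/3)*(-1056) = -1760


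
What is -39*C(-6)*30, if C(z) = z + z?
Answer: 14040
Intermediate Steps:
C(z) = 2*z
-39*C(-6)*30 = -78*(-6)*30 = -39*(-12)*30 = 468*30 = 14040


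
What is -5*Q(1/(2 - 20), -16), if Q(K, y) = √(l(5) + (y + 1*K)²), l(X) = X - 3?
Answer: -5*√84169/18 ≈ -80.589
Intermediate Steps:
l(X) = -3 + X
Q(K, y) = √(2 + (K + y)²) (Q(K, y) = √((-3 + 5) + (y + 1*K)²) = √(2 + (y + K)²) = √(2 + (K + y)²))
-5*Q(1/(2 - 20), -16) = -5*√(2 + (1/(2 - 20) - 16)²) = -5*√(2 + (1/(-18) - 16)²) = -5*√(2 + (-1/18 - 16)²) = -5*√(2 + (-289/18)²) = -5*√(2 + 83521/324) = -5*√84169/18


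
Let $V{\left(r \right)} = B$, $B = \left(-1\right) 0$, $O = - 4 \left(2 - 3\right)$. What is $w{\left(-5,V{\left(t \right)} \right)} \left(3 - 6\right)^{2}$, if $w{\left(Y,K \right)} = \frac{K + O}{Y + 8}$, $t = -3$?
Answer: $12$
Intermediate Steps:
$O = 4$ ($O = \left(-4\right) \left(-1\right) = 4$)
$B = 0$
$V{\left(r \right)} = 0$
$w{\left(Y,K \right)} = \frac{4 + K}{8 + Y}$ ($w{\left(Y,K \right)} = \frac{K + 4}{Y + 8} = \frac{4 + K}{8 + Y}$)
$w{\left(-5,V{\left(t \right)} \right)} \left(3 - 6\right)^{2} = \frac{4 + 0}{8 - 5} \left(3 - 6\right)^{2} = \frac{1}{3} \cdot 4 \left(-3\right)^{2} = \frac{1}{3} \cdot 4 \cdot 9 = \frac{4}{3} \cdot 9 = 12$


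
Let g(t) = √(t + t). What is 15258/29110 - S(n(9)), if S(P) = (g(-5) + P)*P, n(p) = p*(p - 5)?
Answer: -18855651/14555 - 36*I*√10 ≈ -1295.5 - 113.84*I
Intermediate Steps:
n(p) = p*(-5 + p)
g(t) = √2*√t (g(t) = √(2*t) = √2*√t)
S(P) = P*(P + I*√10) (S(P) = (√2*√(-5) + P)*P = (√2*(I*√5) + P)*P = (I*√10 + P)*P = (P + I*√10)*P = P*(P + I*√10))
15258/29110 - S(n(9)) = 15258/29110 - 9*(-5 + 9)*(9*(-5 + 9) + I*√10) = 15258*(1/29110) - 9*4*(9*4 + I*√10) = 7629/14555 - 36*(36 + I*√10) = 7629/14555 - (1296 + 36*I*√10) = 7629/14555 + (-1296 - 36*I*√10) = -18855651/14555 - 36*I*√10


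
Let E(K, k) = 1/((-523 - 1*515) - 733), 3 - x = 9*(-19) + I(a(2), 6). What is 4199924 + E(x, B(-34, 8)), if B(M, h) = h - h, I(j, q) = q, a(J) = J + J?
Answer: 7438065403/1771 ≈ 4.1999e+6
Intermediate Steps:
a(J) = 2*J
B(M, h) = 0
x = 168 (x = 3 - (9*(-19) + 6) = 3 - (-171 + 6) = 3 - 1*(-165) = 3 + 165 = 168)
E(K, k) = -1/1771 (E(K, k) = 1/((-523 - 515) - 733) = 1/(-1038 - 733) = 1/(-1771) = -1/1771)
4199924 + E(x, B(-34, 8)) = 4199924 - 1/1771 = 7438065403/1771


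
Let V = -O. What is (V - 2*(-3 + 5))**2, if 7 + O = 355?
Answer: 123904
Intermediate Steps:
O = 348 (O = -7 + 355 = 348)
V = -348 (V = -1*348 = -348)
(V - 2*(-3 + 5))**2 = (-348 - 2*(-3 + 5))**2 = (-348 - 2*2)**2 = (-348 - 4)**2 = (-352)**2 = 123904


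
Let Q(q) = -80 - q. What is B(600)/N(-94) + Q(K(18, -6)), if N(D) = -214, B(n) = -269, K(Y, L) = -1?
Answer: -16637/214 ≈ -77.743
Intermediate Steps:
B(600)/N(-94) + Q(K(18, -6)) = -269/(-214) + (-80 - 1*(-1)) = -269*(-1/214) + (-80 + 1) = 269/214 - 79 = -16637/214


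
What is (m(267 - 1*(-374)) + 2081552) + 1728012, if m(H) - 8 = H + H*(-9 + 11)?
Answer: 3811495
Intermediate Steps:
m(H) = 8 + 3*H (m(H) = 8 + (H + H*(-9 + 11)) = 8 + (H + H*2) = 8 + (H + 2*H) = 8 + 3*H)
(m(267 - 1*(-374)) + 2081552) + 1728012 = ((8 + 3*(267 - 1*(-374))) + 2081552) + 1728012 = ((8 + 3*(267 + 374)) + 2081552) + 1728012 = ((8 + 3*641) + 2081552) + 1728012 = ((8 + 1923) + 2081552) + 1728012 = (1931 + 2081552) + 1728012 = 2083483 + 1728012 = 3811495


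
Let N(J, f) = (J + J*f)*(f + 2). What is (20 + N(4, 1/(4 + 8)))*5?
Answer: 5225/36 ≈ 145.14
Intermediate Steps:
N(J, f) = (2 + f)*(J + J*f) (N(J, f) = (J + J*f)*(2 + f) = (2 + f)*(J + J*f))
(20 + N(4, 1/(4 + 8)))*5 = (20 + 4*(2 + (1/(4 + 8))² + 3/(4 + 8)))*5 = (20 + 4*(2 + (1/12)² + 3/12))*5 = (20 + 4*(2 + (1/12)² + 3*(1/12)))*5 = (20 + 4*(2 + 1/144 + ¼))*5 = (20 + 4*(325/144))*5 = (20 + 325/36)*5 = (1045/36)*5 = 5225/36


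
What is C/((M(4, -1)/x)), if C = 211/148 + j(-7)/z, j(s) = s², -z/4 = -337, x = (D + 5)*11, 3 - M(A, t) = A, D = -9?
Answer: 802120/12469 ≈ 64.329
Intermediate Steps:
M(A, t) = 3 - A
x = -44 (x = (-9 + 5)*11 = -4*11 = -44)
z = 1348 (z = -4*(-337) = 1348)
C = 18230/12469 (C = 211/148 + (-7)²/1348 = 211*(1/148) + 49*(1/1348) = 211/148 + 49/1348 = 18230/12469 ≈ 1.4620)
C/((M(4, -1)/x)) = 18230/(12469*(((3 - 1*4)/(-44)))) = 18230/(12469*(((3 - 4)*(-1/44)))) = 18230/(12469*((-1*(-1/44)))) = 18230/(12469*(1/44)) = (18230/12469)*44 = 802120/12469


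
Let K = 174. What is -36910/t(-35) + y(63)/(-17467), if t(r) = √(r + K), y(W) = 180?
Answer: -180/17467 - 36910*√139/139 ≈ -3130.7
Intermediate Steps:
t(r) = √(174 + r) (t(r) = √(r + 174) = √(174 + r))
-36910/t(-35) + y(63)/(-17467) = -36910/√(174 - 35) + 180/(-17467) = -36910*√139/139 + 180*(-1/17467) = -36910*√139/139 - 180/17467 = -180/17467 - 36910*√139/139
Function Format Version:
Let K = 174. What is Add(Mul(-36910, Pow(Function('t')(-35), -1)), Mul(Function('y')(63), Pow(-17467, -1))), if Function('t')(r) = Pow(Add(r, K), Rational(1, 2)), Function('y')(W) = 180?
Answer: Add(Rational(-180, 17467), Mul(Rational(-36910, 139), Pow(139, Rational(1, 2)))) ≈ -3130.7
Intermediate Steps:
Function('t')(r) = Pow(Add(174, r), Rational(1, 2)) (Function('t')(r) = Pow(Add(r, 174), Rational(1, 2)) = Pow(Add(174, r), Rational(1, 2)))
Add(Mul(-36910, Pow(Function('t')(-35), -1)), Mul(Function('y')(63), Pow(-17467, -1))) = Add(Mul(-36910, Pow(Pow(Add(174, -35), Rational(1, 2)), -1)), Mul(180, Pow(-17467, -1))) = Add(Mul(-36910, Pow(Pow(139, Rational(1, 2)), -1)), Mul(180, Rational(-1, 17467))) = Add(Mul(-36910, Mul(Rational(1, 139), Pow(139, Rational(1, 2)))), Rational(-180, 17467)) = Add(Mul(Rational(-36910, 139), Pow(139, Rational(1, 2))), Rational(-180, 17467)) = Add(Rational(-180, 17467), Mul(Rational(-36910, 139), Pow(139, Rational(1, 2))))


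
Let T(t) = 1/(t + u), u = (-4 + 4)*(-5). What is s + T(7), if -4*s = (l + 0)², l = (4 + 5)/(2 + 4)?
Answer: -47/112 ≈ -0.41964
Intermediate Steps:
l = 3/2 (l = 9/6 = 9*(⅙) = 3/2 ≈ 1.5000)
u = 0 (u = 0*(-5) = 0)
T(t) = 1/t (T(t) = 1/(t + 0) = 1/t)
s = -9/16 (s = -(3/2 + 0)²/4 = -(3/2)²/4 = -¼*9/4 = -9/16 ≈ -0.56250)
s + T(7) = -9/16 + 1/7 = -9/16 + ⅐ = -47/112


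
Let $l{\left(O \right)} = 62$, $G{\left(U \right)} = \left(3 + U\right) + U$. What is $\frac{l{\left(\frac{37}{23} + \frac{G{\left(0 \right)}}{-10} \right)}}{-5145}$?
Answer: $- \frac{62}{5145} \approx -0.012051$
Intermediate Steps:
$G{\left(U \right)} = 3 + 2 U$
$\frac{l{\left(\frac{37}{23} + \frac{G{\left(0 \right)}}{-10} \right)}}{-5145} = \frac{62}{-5145} = 62 \left(- \frac{1}{5145}\right) = - \frac{62}{5145}$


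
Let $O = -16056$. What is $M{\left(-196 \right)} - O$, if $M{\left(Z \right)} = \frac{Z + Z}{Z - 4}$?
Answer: $\frac{401449}{25} \approx 16058.0$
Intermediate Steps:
$M{\left(Z \right)} = \frac{2 Z}{-4 + Z}$
$M{\left(-196 \right)} - O = 2 \left(-196\right) \frac{1}{-4 - 196} - -16056 = 2 \left(-196\right) \frac{1}{-200} + 16056 = 2 \left(-196\right) \left(- \frac{1}{200}\right) + 16056 = \frac{49}{25} + 16056 = \frac{401449}{25}$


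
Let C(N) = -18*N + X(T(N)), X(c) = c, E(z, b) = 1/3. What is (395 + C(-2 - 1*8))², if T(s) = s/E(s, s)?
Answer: 297025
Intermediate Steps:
E(z, b) = ⅓ (E(z, b) = 1*(⅓) = ⅓)
T(s) = 3*s (T(s) = s/(⅓) = s*3 = 3*s)
C(N) = -15*N (C(N) = -18*N + 3*N = -15*N)
(395 + C(-2 - 1*8))² = (395 - 15*(-2 - 1*8))² = (395 - 15*(-2 - 8))² = (395 - 15*(-10))² = (395 + 150)² = 545² = 297025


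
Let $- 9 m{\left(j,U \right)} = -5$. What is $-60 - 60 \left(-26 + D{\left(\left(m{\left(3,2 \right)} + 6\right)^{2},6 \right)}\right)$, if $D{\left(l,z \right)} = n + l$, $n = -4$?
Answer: $- \frac{22640}{27} \approx -838.52$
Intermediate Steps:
$m{\left(j,U \right)} = \frac{5}{9}$ ($m{\left(j,U \right)} = \left(- \frac{1}{9}\right) \left(-5\right) = \frac{5}{9}$)
$D{\left(l,z \right)} = -4 + l$
$-60 - 60 \left(-26 + D{\left(\left(m{\left(3,2 \right)} + 6\right)^{2},6 \right)}\right) = -60 - 60 \left(-26 - \left(4 - \left(\frac{5}{9} + 6\right)^{2}\right)\right) = -60 - 60 \left(-26 - \left(4 - \left(\frac{59}{9}\right)^{2}\right)\right) = -60 - 60 \left(-26 + \left(-4 + \frac{3481}{81}\right)\right) = -60 - 60 \left(-26 + \frac{3157}{81}\right) = -60 - \frac{21020}{27} = - \frac{22640}{27}$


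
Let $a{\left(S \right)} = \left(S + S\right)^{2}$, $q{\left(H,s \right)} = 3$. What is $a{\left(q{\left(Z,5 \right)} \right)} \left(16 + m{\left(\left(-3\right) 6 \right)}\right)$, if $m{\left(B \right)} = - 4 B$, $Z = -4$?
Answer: $3168$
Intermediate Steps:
$a{\left(S \right)} = 4 S^{2}$ ($a{\left(S \right)} = \left(2 S\right)^{2} = 4 S^{2}$)
$a{\left(q{\left(Z,5 \right)} \right)} \left(16 + m{\left(\left(-3\right) 6 \right)}\right) = 4 \cdot 3^{2} \left(16 - 4 \left(\left(-3\right) 6\right)\right) = 4 \cdot 9 \left(16 - -72\right) = 36 \left(16 + 72\right) = 36 \cdot 88 = 3168$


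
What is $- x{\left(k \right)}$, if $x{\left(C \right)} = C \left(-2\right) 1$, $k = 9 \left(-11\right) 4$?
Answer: $-792$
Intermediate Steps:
$k = -396$ ($k = \left(-99\right) 4 = -396$)
$x{\left(C \right)} = - 2 C$ ($x{\left(C \right)} = - 2 C 1 = - 2 C$)
$- x{\left(k \right)} = - \left(-2\right) \left(-396\right) = \left(-1\right) 792 = -792$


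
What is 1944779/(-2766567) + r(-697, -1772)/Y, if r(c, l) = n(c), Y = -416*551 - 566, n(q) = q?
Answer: -148315636993/211902432798 ≈ -0.69992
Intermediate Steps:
Y = -229782 (Y = -229216 - 566 = -229782)
r(c, l) = c
1944779/(-2766567) + r(-697, -1772)/Y = 1944779/(-2766567) - 697/(-229782) = 1944779*(-1/2766567) - 697*(-1/229782) = -1944779/2766567 + 697/229782 = -148315636993/211902432798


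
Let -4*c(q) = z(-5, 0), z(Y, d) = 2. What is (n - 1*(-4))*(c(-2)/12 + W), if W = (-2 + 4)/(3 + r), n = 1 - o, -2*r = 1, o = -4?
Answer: 273/40 ≈ 6.8250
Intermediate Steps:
r = -1/2 (r = -1/2*1 = -1/2 ≈ -0.50000)
c(q) = -1/2 (c(q) = -1/4*2 = -1/2)
n = 5 (n = 1 - 1*(-4) = 1 + 4 = 5)
W = 4/5 (W = (-2 + 4)/(3 - 1/2) = 2/(5/2) = 2*(2/5) = 4/5 ≈ 0.80000)
(n - 1*(-4))*(c(-2)/12 + W) = (5 - 1*(-4))*(-1/2/12 + 4/5) = (5 + 4)*(-1/2*1/12 + 4/5) = 9*(-1/24 + 4/5) = 9*(91/120) = 273/40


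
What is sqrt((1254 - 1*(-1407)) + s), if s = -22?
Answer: sqrt(2639) ≈ 51.371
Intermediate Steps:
sqrt((1254 - 1*(-1407)) + s) = sqrt((1254 - 1*(-1407)) - 22) = sqrt((1254 + 1407) - 22) = sqrt(2661 - 22) = sqrt(2639)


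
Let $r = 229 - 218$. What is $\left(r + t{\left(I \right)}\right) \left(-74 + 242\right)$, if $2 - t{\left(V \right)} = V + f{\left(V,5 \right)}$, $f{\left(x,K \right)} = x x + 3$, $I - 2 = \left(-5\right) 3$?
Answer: $-24528$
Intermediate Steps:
$I = -13$ ($I = 2 - 15 = -13$)
$f{\left(x,K \right)} = 3 + x^{2}$ ($f{\left(x,K \right)} = x^{2} + 3 = 3 + x^{2}$)
$r = 11$
$t{\left(V \right)} = -1 - V - V^{2}$ ($t{\left(V \right)} = 2 - \left(V + \left(3 + V^{2}\right)\right) = 2 - \left(3 + V + V^{2}\right) = -1 - V - V^{2}$)
$\left(r + t{\left(I \right)}\right) \left(-74 + 242\right) = \left(11 - 157\right) \left(-74 + 242\right) = \left(11 - 157\right) 168 = \left(-146\right) 168 = -24528$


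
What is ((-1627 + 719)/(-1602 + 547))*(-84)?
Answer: -76272/1055 ≈ -72.296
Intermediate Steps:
((-1627 + 719)/(-1602 + 547))*(-84) = -908/(-1055)*(-84) = -908*(-1/1055)*(-84) = (908/1055)*(-84) = -76272/1055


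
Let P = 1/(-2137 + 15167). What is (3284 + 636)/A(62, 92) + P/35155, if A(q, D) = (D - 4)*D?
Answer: 28056766189/57945810725 ≈ 0.48419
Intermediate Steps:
P = 1/13030 ≈ 7.6746e-5
A(q, D) = D*(-4 + D) (A(q, D) = (-4 + D)*D = D*(-4 + D))
(3284 + 636)/A(62, 92) + P/35155 = (3284 + 636)/((92*(-4 + 92))) + (1/13030)/35155 = 3920/((92*88)) + (1/13030)*(1/35155) = 3920/8096 + 1/458069650 = 3920*(1/8096) + 1/458069650 = 245/506 + 1/458069650 = 28056766189/57945810725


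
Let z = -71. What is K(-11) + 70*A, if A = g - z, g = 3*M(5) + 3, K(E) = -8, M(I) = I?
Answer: 6222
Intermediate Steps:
g = 18 (g = 3*5 + 3 = 15 + 3 = 18)
A = 89 (A = 18 - 1*(-71) = 18 + 71 = 89)
K(-11) + 70*A = -8 + 70*89 = -8 + 6230 = 6222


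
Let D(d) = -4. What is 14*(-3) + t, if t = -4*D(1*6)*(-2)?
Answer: -74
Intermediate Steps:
t = -32 (t = -4*(-4)*(-2) = 16*(-2) = -32)
14*(-3) + t = 14*(-3) - 32 = -42 - 32 = -74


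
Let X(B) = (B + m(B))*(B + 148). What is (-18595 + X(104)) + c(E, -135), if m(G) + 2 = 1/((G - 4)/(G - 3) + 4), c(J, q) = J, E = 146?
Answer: 14611/2 ≈ 7305.5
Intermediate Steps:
m(G) = -2 + 1/(4 + (-4 + G)/(-3 + G)) (m(G) = -2 + 1/((G - 4)/(G - 3) + 4) = -2 + 1/((-4 + G)/(-3 + G) + 4) = -2 + 1/(4 + (-4 + G)/(-3 + G)))
X(B) = (148 + B)*(B + (29 - 9*B)/(-16 + 5*B)) (X(B) = (B + (29 - 9*B)/(-16 + 5*B))*(B + 148) = (B + (29 - 9*B)/(-16 + 5*B))*(148 + B) = (148 + B)*(B + (29 - 9*B)/(-16 + 5*B)))
(-18595 + X(104)) + c(E, -135) = (-18595 + (4292 - 3671*104 + 5*104**3 + 715*104**2)/(-16 + 5*104)) + 146 = (-18595 + (4292 - 381784 + 5*1124864 + 715*10816)/(-16 + 520)) + 146 = (-18595 + (4292 - 381784 + 5624320 + 7733440)/504) + 146 = (-18595 + (1/504)*12980268) + 146 = (-18595 + 51509/2) + 146 = 14319/2 + 146 = 14611/2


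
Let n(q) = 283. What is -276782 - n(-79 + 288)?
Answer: -277065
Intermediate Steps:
-276782 - n(-79 + 288) = -276782 - 1*283 = -276782 - 283 = -277065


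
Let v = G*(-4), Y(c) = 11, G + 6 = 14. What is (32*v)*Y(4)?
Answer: -11264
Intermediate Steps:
G = 8 (G = -6 + 14 = 8)
v = -32 (v = 8*(-4) = -32)
(32*v)*Y(4) = (32*(-32))*11 = -1024*11 = -11264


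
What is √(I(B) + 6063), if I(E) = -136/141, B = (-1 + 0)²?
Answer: √120519327/141 ≈ 77.859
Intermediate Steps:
B = 1 (B = (-1)² = 1)
I(E) = -136/141 (I(E) = -136*1/141 = -136/141)
√(I(B) + 6063) = √(-136/141 + 6063) = √(854747/141) = √120519327/141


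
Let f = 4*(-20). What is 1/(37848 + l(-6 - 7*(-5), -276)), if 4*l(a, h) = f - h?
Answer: 1/37897 ≈ 2.6387e-5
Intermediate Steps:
f = -80
l(a, h) = -20 - h/4 (l(a, h) = (-80 - h)/4 = -20 - h/4)
1/(37848 + l(-6 - 7*(-5), -276)) = 1/(37848 + (-20 - ¼*(-276))) = 1/(37848 + (-20 + 69)) = 1/(37848 + 49) = 1/37897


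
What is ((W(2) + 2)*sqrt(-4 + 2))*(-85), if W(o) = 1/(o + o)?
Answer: -765*I*sqrt(2)/4 ≈ -270.47*I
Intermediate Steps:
W(o) = 1/(2*o)
((W(2) + 2)*sqrt(-4 + 2))*(-85) = (((1/2)/2 + 2)*sqrt(-4 + 2))*(-85) = (((1/2)*(1/2) + 2)*sqrt(-2))*(-85) = ((1/4 + 2)*(I*sqrt(2)))*(-85) = (9*(I*sqrt(2))/4)*(-85) = (9*I*sqrt(2)/4)*(-85) = -765*I*sqrt(2)/4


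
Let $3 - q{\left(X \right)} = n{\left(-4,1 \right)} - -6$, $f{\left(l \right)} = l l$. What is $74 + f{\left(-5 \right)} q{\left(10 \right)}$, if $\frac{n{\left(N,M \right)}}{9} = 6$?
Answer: $-1351$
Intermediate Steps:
$n{\left(N,M \right)} = 54$ ($n{\left(N,M \right)} = 9 \cdot 6 = 54$)
$f{\left(l \right)} = l^{2}$
$q{\left(X \right)} = -57$ ($q{\left(X \right)} = 3 - \left(54 - -6\right) = 3 - \left(54 + 6\right) = 3 - 60 = -57$)
$74 + f{\left(-5 \right)} q{\left(10 \right)} = 74 + \left(-5\right)^{2} \left(-57\right) = 74 + 25 \left(-57\right) = 74 - 1425 = -1351$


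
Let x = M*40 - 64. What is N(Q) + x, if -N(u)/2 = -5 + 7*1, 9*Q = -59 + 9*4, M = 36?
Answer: 1372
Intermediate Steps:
Q = -23/9 (Q = (-59 + 9*4)/9 = (-59 + 36)/9 = (1/9)*(-23) = -23/9 ≈ -2.5556)
N(u) = -4 (N(u) = -2*(-5 + 7*1) = -2*(-5 + 7) = -2*2 = -4)
x = 1376 (x = 36*40 - 64 = 1440 - 64 = 1376)
N(Q) + x = -4 + 1376 = 1372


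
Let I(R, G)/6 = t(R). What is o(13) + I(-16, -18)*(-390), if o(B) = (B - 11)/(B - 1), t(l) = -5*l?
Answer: -1123199/6 ≈ -1.8720e+5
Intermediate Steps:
I(R, G) = -30*R (I(R, G) = 6*(-5*R) = -30*R)
o(B) = (-11 + B)/(-1 + B)
o(13) + I(-16, -18)*(-390) = (-11 + 13)/(-1 + 13) - 30*(-16)*(-390) = 2/12 + 480*(-390) = (1/12)*2 - 187200 = ⅙ - 187200 = -1123199/6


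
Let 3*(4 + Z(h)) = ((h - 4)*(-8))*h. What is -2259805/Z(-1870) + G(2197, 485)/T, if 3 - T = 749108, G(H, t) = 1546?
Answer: 5035151483183/21001197628460 ≈ 0.23976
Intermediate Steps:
T = -749105 (T = 3 - 1*749108 = 3 - 749108 = -749105)
Z(h) = -4 + h*(32 - 8*h)/3 (Z(h) = -4 + (((h - 4)*(-8))*h)/3 = -4 + (((-4 + h)*(-8))*h)/3 = -4 + ((32 - 8*h)*h)/3 = -4 + (h*(32 - 8*h))/3 = -4 + h*(32 - 8*h)/3)
-2259805/Z(-1870) + G(2197, 485)/T = -2259805/(-4 - 8/3*(-1870)² + (32/3)*(-1870)) + 1546/(-749105) = -2259805/(-4 - 8/3*3496900 - 59840/3) + 1546*(-1/749105) = -2259805/(-4 - 27975200/3 - 59840/3) - 1546/749105 = -2259805/(-28035052/3) - 1546/749105 = -2259805*(-3/28035052) - 1546/749105 = 6779415/28035052 - 1546/749105 = 5035151483183/21001197628460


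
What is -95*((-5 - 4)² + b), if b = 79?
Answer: -15200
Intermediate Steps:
-95*((-5 - 4)² + b) = -95*((-5 - 4)² + 79) = -95*((-9)² + 79) = -95*(81 + 79) = -95*160 = -15200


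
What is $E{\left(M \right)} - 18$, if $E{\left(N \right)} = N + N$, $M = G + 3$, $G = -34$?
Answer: $-80$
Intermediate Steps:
$M = -31$ ($M = -34 + 3 = -31$)
$E{\left(N \right)} = 2 N$
$E{\left(M \right)} - 18 = 2 \left(-31\right) - 18 = -62 + \left(-28 + 10\right) = -62 - 18 = -80$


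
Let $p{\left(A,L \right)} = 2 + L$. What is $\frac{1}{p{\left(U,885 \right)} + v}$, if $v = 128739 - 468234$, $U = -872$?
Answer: $- \frac{1}{338608} \approx -2.9533 \cdot 10^{-6}$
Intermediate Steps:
$v = -339495$ ($v = 128739 - 468234 = -339495$)
$\frac{1}{p{\left(U,885 \right)} + v} = \frac{1}{\left(2 + 885\right) - 339495} = \frac{1}{887 - 339495} = \frac{1}{-338608} = - \frac{1}{338608}$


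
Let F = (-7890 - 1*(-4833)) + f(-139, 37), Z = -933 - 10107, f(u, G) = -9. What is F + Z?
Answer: -14106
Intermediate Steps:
Z = -11040
F = -3066 (F = (-7890 - 1*(-4833)) - 9 = (-7890 + 4833) - 9 = -3057 - 9 = -3066)
F + Z = -3066 - 11040 = -14106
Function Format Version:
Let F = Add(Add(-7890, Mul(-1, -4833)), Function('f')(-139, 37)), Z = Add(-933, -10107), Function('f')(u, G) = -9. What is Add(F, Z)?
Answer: -14106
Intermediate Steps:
Z = -11040
F = -3066 (F = Add(Add(-7890, Mul(-1, -4833)), -9) = Add(Add(-7890, 4833), -9) = Add(-3057, -9) = -3066)
Add(F, Z) = Add(-3066, -11040) = -14106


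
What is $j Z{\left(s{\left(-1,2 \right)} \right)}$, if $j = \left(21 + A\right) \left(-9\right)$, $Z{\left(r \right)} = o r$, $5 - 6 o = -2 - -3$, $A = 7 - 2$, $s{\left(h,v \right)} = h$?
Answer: $156$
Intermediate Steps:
$A = 5$
$o = \frac{2}{3}$ ($o = \frac{5}{6} - \frac{-2 - -3}{6} = \frac{5}{6} - \frac{-2 + 3}{6} = \frac{5}{6} - \frac{1}{6} = \frac{2}{3} \approx 0.66667$)
$Z{\left(r \right)} = \frac{2 r}{3}$
$j = -234$ ($j = \left(21 + 5\right) \left(-9\right) = 26 \left(-9\right) = -234$)
$j Z{\left(s{\left(-1,2 \right)} \right)} = - 234 \cdot \frac{2}{3} \left(-1\right) = \left(-234\right) \left(- \frac{2}{3}\right) = 156$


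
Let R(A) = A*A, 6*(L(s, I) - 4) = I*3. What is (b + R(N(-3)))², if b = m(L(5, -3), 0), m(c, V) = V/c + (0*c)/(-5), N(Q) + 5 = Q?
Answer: 4096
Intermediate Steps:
N(Q) = -5 + Q
L(s, I) = 4 + I/2 (L(s, I) = 4 + (I*3)/6 = 4 + (3*I)/6 = 4 + I/2)
m(c, V) = V/c (m(c, V) = V/c + 0*(-⅕) = V/c + 0 = V/c)
R(A) = A²
b = 0 (b = 0/(4 + (½)*(-3)) = 0/(4 - 3/2) = 0/(5/2) = 0*(⅖) = 0)
(b + R(N(-3)))² = (0 + (-5 - 3)²)² = (0 + (-8)²)² = (0 + 64)² = 64² = 4096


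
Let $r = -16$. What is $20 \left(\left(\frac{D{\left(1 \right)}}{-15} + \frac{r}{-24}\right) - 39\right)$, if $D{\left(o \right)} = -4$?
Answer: $- \frac{2284}{3} \approx -761.33$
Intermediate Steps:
$20 \left(\left(\frac{D{\left(1 \right)}}{-15} + \frac{r}{-24}\right) - 39\right) = 20 \left(\left(- \frac{4}{-15} - \frac{16}{-24}\right) - 39\right) = 20 \left(\left(\left(-4\right) \left(- \frac{1}{15}\right) - - \frac{2}{3}\right) - 39\right) = 20 \left(\left(\frac{4}{15} + \frac{2}{3}\right) - 39\right) = 20 \left(\frac{14}{15} - 39\right) = 20 \left(- \frac{571}{15}\right) = - \frac{2284}{3}$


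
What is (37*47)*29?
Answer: 50431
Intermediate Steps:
(37*47)*29 = 1739*29 = 50431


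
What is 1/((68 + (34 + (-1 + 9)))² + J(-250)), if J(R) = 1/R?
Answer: 250/3024999 ≈ 8.2645e-5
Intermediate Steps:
1/((68 + (34 + (-1 + 9)))² + J(-250)) = 1/((68 + (34 + (-1 + 9)))² + 1/(-250)) = 1/((68 + (34 + 8))² - 1/250) = 1/((68 + 42)² - 1/250) = 1/(110² - 1/250) = 1/(12100 - 1/250) = 1/(3024999/250) = 250/3024999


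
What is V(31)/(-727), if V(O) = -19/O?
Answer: 19/22537 ≈ 0.00084306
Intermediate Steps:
V(31)/(-727) = -19/31/(-727) = -19*1/31*(-1/727) = -19/31*(-1/727) = 19/22537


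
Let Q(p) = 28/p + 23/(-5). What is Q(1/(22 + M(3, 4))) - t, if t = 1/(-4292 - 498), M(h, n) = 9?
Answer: 4135687/4790 ≈ 863.40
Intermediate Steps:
Q(p) = -23/5 + 28/p (Q(p) = 28/p + 23*(-⅕) = 28/p - 23/5 = -23/5 + 28/p)
t = -1/4790 (t = 1/(-4790) = -1/4790 ≈ -0.00020877)
Q(1/(22 + M(3, 4))) - t = (-23/5 + 28/(1/(22 + 9))) - 1*(-1/4790) = (-23/5 + 28/(1/31)) + 1/4790 = (-23/5 + 28*31) + 1/4790 = (-23/5 + 868) + 1/4790 = 4317/5 + 1/4790 = 4135687/4790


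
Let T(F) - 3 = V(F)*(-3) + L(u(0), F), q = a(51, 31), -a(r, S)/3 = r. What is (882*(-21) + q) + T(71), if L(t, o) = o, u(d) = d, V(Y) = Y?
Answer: -18814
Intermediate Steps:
a(r, S) = -3*r
q = -153 (q = -3*51 = -153)
T(F) = 3 - 2*F (T(F) = 3 + (F*(-3) + F) = 3 + (-3*F + F) = 3 - 2*F)
(882*(-21) + q) + T(71) = (882*(-21) - 153) + (3 - 2*71) = (-18522 - 153) + (3 - 142) = -18675 - 139 = -18814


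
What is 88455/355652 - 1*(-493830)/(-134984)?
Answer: -5115363045/1500229049 ≈ -3.4097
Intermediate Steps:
88455/355652 - 1*(-493830)/(-134984) = 88455*(1/355652) + 493830*(-1/134984) = 88455/355652 - 246915/67492 = -5115363045/1500229049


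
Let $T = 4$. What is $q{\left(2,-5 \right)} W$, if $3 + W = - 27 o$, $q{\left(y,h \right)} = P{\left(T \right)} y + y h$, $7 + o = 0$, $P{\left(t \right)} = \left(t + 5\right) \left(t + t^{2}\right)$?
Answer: $65100$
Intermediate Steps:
$P{\left(t \right)} = \left(5 + t\right) \left(t + t^{2}\right)$
$o = -7$ ($o = -7 + 0 = -7$)
$q{\left(y,h \right)} = 180 y + h y$ ($q{\left(y,h \right)} = 4 \left(5 + 4^{2} + 6 \cdot 4\right) y + y h = 4 \left(5 + 16 + 24\right) y + h y = 4 \cdot 45 y + h y = 180 y + h y$)
$W = 186$ ($W = -3 - -189 = -3 + 189 = 186$)
$q{\left(2,-5 \right)} W = 2 \left(180 - 5\right) 186 = 2 \cdot 175 \cdot 186 = 350 \cdot 186 = 65100$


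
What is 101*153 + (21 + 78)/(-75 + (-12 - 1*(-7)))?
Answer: 1236141/80 ≈ 15452.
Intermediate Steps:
101*153 + (21 + 78)/(-75 + (-12 - 1*(-7))) = 15453 + 99/(-75 + (-12 + 7)) = 15453 + 99/(-75 - 5) = 15453 + 99/(-80) = 15453 + 99*(-1/80) = 15453 - 99/80 = 1236141/80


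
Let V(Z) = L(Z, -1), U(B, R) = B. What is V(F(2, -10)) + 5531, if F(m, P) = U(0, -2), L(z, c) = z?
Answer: 5531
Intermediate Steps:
F(m, P) = 0
V(Z) = Z
V(F(2, -10)) + 5531 = 0 + 5531 = 5531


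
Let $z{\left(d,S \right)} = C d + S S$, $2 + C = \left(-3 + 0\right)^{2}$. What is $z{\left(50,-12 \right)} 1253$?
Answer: $618982$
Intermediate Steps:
$C = 7$ ($C = -2 + \left(-3 + 0\right)^{2} = -2 + \left(-3\right)^{2} = -2 + 9 = 7$)
$z{\left(d,S \right)} = S^{2} + 7 d$ ($z{\left(d,S \right)} = 7 d + S S = 7 d + S^{2} = S^{2} + 7 d$)
$z{\left(50,-12 \right)} 1253 = \left(\left(-12\right)^{2} + 7 \cdot 50\right) 1253 = \left(144 + 350\right) 1253 = 494 \cdot 1253 = 618982$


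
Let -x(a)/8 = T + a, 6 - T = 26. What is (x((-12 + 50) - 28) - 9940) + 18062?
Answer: 8202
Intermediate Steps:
T = -20 (T = 6 - 1*26 = 6 - 26 = -20)
x(a) = 160 - 8*a (x(a) = -8*(-20 + a) = 160 - 8*a)
(x((-12 + 50) - 28) - 9940) + 18062 = ((160 - 8*((-12 + 50) - 28)) - 9940) + 18062 = ((160 - 8*(38 - 28)) - 9940) + 18062 = ((160 - 8*10) - 9940) + 18062 = ((160 - 80) - 9940) + 18062 = (80 - 9940) + 18062 = -9860 + 18062 = 8202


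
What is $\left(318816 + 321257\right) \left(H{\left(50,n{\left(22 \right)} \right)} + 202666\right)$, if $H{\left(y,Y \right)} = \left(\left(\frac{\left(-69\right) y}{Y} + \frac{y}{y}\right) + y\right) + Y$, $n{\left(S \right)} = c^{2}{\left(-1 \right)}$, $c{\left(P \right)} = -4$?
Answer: $\frac{1037007230147}{8} \approx 1.2963 \cdot 10^{11}$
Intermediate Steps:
$n{\left(S \right)} = 16$ ($n{\left(S \right)} = \left(-4\right)^{2} = 16$)
$H{\left(y,Y \right)} = 1 + Y + y - \frac{69 y}{Y}$ ($H{\left(y,Y \right)} = \left(\left(- \frac{69 y}{Y} + 1\right) + y\right) + Y = \left(\left(1 - \frac{69 y}{Y}\right) + y\right) + Y = \left(1 + y - \frac{69 y}{Y}\right) + Y = 1 + Y + y - \frac{69 y}{Y}$)
$\left(318816 + 321257\right) \left(H{\left(50,n{\left(22 \right)} \right)} + 202666\right) = \left(318816 + 321257\right) \left(\left(1 + 16 + 50 - \frac{3450}{16}\right) + 202666\right) = 640073 \left(\left(1 + 16 + 50 - 3450 \cdot \frac{1}{16}\right) + 202666\right) = 640073 \left(\left(1 + 16 + 50 - \frac{1725}{8}\right) + 202666\right) = 640073 \left(- \frac{1189}{8} + 202666\right) = 640073 \cdot \frac{1620139}{8} = \frac{1037007230147}{8}$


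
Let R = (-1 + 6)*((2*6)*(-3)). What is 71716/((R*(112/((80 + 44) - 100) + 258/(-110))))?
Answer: -197219/1149 ≈ -171.64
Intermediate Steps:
R = -180 (R = 5*(12*(-3)) = 5*(-36) = -180)
71716/((R*(112/((80 + 44) - 100) + 258/(-110)))) = 71716/((-180*(112/((80 + 44) - 100) + 258/(-110)))) = 71716/((-180*(112/(124 - 100) + 258*(-1/110)))) = 71716/((-180*(112/24 - 129/55))) = 71716/((-180*(112*(1/24) - 129/55))) = 71716/((-180*(14/3 - 129/55))) = 71716/((-180*383/165)) = 71716/(-4596/11) = 71716*(-11/4596) = -197219/1149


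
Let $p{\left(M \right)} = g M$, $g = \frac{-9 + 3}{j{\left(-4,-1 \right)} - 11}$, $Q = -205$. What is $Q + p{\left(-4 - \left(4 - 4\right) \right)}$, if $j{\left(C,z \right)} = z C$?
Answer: $- \frac{1459}{7} \approx -208.43$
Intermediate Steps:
$j{\left(C,z \right)} = C z$
$g = \frac{6}{7}$ ($g = \frac{-9 + 3}{\left(-4\right) \left(-1\right) - 11} = - \frac{6}{4 - 11} = - \frac{6}{-7} = \left(-6\right) \left(- \frac{1}{7}\right) = \frac{6}{7} \approx 0.85714$)
$p{\left(M \right)} = \frac{6 M}{7}$
$Q + p{\left(-4 - \left(4 - 4\right) \right)} = -205 + \frac{6 \left(-4 - \left(4 - 4\right)\right)}{7} = -205 + \frac{6 \left(-4 - 0\right)}{7} = -205 + \frac{6 \left(-4 + 0\right)}{7} = -205 + \frac{6}{7} \left(-4\right) = -205 - \frac{24}{7} = - \frac{1459}{7}$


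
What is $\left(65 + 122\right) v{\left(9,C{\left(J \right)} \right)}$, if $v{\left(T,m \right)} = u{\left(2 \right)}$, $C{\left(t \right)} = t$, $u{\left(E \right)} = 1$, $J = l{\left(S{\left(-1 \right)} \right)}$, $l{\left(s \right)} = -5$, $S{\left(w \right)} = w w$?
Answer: $187$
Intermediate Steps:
$S{\left(w \right)} = w^{2}$
$J = -5$
$v{\left(T,m \right)} = 1$
$\left(65 + 122\right) v{\left(9,C{\left(J \right)} \right)} = \left(65 + 122\right) 1 = 187 \cdot 1 = 187$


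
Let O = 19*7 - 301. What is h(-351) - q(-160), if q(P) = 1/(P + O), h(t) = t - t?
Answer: 1/328 ≈ 0.0030488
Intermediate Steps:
O = -168 (O = 133 - 301 = -168)
h(t) = 0
q(P) = 1/(-168 + P) (q(P) = 1/(P - 168) = 1/(-168 + P))
h(-351) - q(-160) = 0 - 1/(-168 - 160) = 0 - 1/(-328) = 0 - 1*(-1/328) = 0 + 1/328 = 1/328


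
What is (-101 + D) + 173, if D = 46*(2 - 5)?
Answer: -66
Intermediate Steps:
D = -138 (D = 46*(-3) = -138)
(-101 + D) + 173 = (-101 - 138) + 173 = -239 + 173 = -66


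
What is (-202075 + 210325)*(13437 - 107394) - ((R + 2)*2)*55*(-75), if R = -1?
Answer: -775137000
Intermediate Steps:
(-202075 + 210325)*(13437 - 107394) - ((R + 2)*2)*55*(-75) = (-202075 + 210325)*(13437 - 107394) - ((-1 + 2)*2)*55*(-75) = 8250*(-93957) - (1*2)*55*(-75) = -775145250 - 2*55*(-75) = -775145250 - 110*(-75) = -775145250 - 1*(-8250) = -775145250 + 8250 = -775137000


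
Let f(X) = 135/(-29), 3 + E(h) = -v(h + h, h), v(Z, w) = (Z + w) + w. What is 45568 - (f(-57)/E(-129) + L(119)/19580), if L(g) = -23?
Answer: 491614124013/10788580 ≈ 45568.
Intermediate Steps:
v(Z, w) = Z + 2*w
E(h) = -3 - 4*h (E(h) = -3 - ((h + h) + 2*h) = -3 - (2*h + 2*h) = -3 - 4*h)
f(X) = -135/29 (f(X) = 135*(-1/29) = -135/29)
45568 - (f(-57)/E(-129) + L(119)/19580) = 45568 - (-135/(29*(-3 - 4*(-129))) - 23/19580) = 45568 - (-135/(29*(-3 + 516)) - 23*1/19580) = 45568 - (-135/29/513 - 23/19580) = 45568 - (-135/29*1/513 - 23/19580) = 45568 - (-5/551 - 23/19580) = 45568 - 1*(-110573/10788580) = 45568 + 110573/10788580 = 491614124013/10788580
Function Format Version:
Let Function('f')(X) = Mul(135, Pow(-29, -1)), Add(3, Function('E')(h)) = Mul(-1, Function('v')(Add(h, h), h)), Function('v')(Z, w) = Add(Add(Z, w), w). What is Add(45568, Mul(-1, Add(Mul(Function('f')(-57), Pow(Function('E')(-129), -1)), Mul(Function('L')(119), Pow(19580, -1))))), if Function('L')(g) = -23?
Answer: Rational(491614124013, 10788580) ≈ 45568.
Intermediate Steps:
Function('v')(Z, w) = Add(Z, Mul(2, w))
Function('E')(h) = Add(-3, Mul(-4, h)) (Function('E')(h) = Add(-3, Mul(-1, Add(Add(h, h), Mul(2, h)))) = Add(-3, Mul(-1, Add(Mul(2, h), Mul(2, h)))) = Add(-3, Mul(-1, Mul(4, h))) = Add(-3, Mul(-4, h)))
Function('f')(X) = Rational(-135, 29) (Function('f')(X) = Mul(135, Rational(-1, 29)) = Rational(-135, 29))
Add(45568, Mul(-1, Add(Mul(Function('f')(-57), Pow(Function('E')(-129), -1)), Mul(Function('L')(119), Pow(19580, -1))))) = Add(45568, Mul(-1, Add(Mul(Rational(-135, 29), Pow(Add(-3, Mul(-4, -129)), -1)), Mul(-23, Pow(19580, -1))))) = Add(45568, Mul(-1, Add(Mul(Rational(-135, 29), Pow(Add(-3, 516), -1)), Mul(-23, Rational(1, 19580))))) = Add(45568, Mul(-1, Add(Mul(Rational(-135, 29), Pow(513, -1)), Rational(-23, 19580)))) = Add(45568, Mul(-1, Add(Mul(Rational(-135, 29), Rational(1, 513)), Rational(-23, 19580)))) = Add(45568, Mul(-1, Add(Rational(-5, 551), Rational(-23, 19580)))) = Add(45568, Mul(-1, Rational(-110573, 10788580))) = Add(45568, Rational(110573, 10788580)) = Rational(491614124013, 10788580)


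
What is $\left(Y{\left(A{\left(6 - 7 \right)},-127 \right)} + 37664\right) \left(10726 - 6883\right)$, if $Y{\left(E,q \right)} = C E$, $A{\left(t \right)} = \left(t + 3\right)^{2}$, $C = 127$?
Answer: $146694996$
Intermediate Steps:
$A{\left(t \right)} = \left(3 + t\right)^{2}$
$Y{\left(E,q \right)} = 127 E$
$\left(Y{\left(A{\left(6 - 7 \right)},-127 \right)} + 37664\right) \left(10726 - 6883\right) = \left(127 \left(3 + \left(6 - 7\right)\right)^{2} + 37664\right) \left(10726 - 6883\right) = \left(127 \left(3 - 1\right)^{2} + 37664\right) 3843 = \left(127 \cdot 2^{2} + 37664\right) 3843 = \left(127 \cdot 4 + 37664\right) 3843 = \left(508 + 37664\right) 3843 = 38172 \cdot 3843 = 146694996$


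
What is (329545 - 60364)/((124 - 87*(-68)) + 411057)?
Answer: 269181/417097 ≈ 0.64537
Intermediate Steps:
(329545 - 60364)/((124 - 87*(-68)) + 411057) = 269181/((124 + 5916) + 411057) = 269181/(6040 + 411057) = 269181/417097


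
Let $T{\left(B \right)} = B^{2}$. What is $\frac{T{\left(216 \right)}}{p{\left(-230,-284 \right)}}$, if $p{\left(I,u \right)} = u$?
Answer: $- \frac{11664}{71} \approx -164.28$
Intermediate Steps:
$\frac{T{\left(216 \right)}}{p{\left(-230,-284 \right)}} = \frac{216^{2}}{-284} = 46656 \left(- \frac{1}{284}\right) = - \frac{11664}{71}$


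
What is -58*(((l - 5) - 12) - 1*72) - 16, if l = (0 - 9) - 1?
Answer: 5726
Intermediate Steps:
l = -10 (l = -9 - 1 = -10)
-58*(((l - 5) - 12) - 1*72) - 16 = -58*(((-10 - 5) - 12) - 1*72) - 16 = -58*((-15 - 12) - 72) - 16 = -58*(-27 - 72) - 16 = -58*(-99) - 16 = 5742 - 16 = 5726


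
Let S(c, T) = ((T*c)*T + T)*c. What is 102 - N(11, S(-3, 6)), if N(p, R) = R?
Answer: -204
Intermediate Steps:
S(c, T) = c*(T + c*T²) (S(c, T) = (c*T² + T)*c = (T + c*T²)*c = c*(T + c*T²))
102 - N(11, S(-3, 6)) = 102 - 6*(-3)*(1 + 6*(-3)) = 102 - 6*(-3)*(1 - 18) = 102 - 6*(-3)*(-17) = 102 - 1*306 = 102 - 306 = -204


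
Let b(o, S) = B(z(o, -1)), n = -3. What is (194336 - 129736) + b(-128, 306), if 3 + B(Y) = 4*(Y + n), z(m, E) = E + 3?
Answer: 64593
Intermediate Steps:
z(m, E) = 3 + E
B(Y) = -15 + 4*Y (B(Y) = -3 + 4*(Y - 3) = -3 + 4*(-3 + Y) = -3 + (-12 + 4*Y) = -15 + 4*Y)
b(o, S) = -7 (b(o, S) = -15 + 4*(3 - 1) = -15 + 4*2 = -15 + 8 = -7)
(194336 - 129736) + b(-128, 306) = (194336 - 129736) - 7 = 64600 - 7 = 64593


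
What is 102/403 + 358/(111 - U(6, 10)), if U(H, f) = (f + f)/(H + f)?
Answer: 621874/176917 ≈ 3.5151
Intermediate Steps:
U(H, f) = 2*f/(H + f) (U(H, f) = (2*f)/(H + f) = 2*f/(H + f))
102/403 + 358/(111 - U(6, 10)) = 102/403 + 358/(111 - 2*10/(6 + 10)) = 102*(1/403) + 358/(111 - 2*10/16) = 102/403 + 358/(111 - 2*10/16) = 102/403 + 358/(111 - 1*5/4) = 102/403 + 358/(111 - 5/4) = 102/403 + 358/(439/4) = 102/403 + 358*(4/439) = 102/403 + 1432/439 = 621874/176917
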